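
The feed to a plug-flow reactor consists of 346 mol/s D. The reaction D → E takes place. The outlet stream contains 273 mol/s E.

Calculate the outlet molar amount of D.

For E: n = n₀ + 1ξ → 273 = 0 + 1ξ, giving ξ = 273 mol/s.
Outlet amounts (n = n₀ + ν ξ):
  D: 346 − 1(273) = 73
  E: 0 + 1(273) = 273

73 mol/s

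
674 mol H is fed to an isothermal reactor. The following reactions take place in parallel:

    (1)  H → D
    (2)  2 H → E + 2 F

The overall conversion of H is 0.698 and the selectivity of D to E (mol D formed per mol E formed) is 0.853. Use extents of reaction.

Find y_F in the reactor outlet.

Conversion of H: H consumed = 0.698 × 674 = 470.5 mol = 1ξ₁ + 2ξ₂.
Selectivity: 1ξ₁ / (1ξ₂) = 0.853 → ξ₁ = 0.853 ξ₂.
Substitute: (1·0.853 + 2) ξ₂ = 470.5 → ξ₂ = 164.9 mol, ξ₁ = 140.7 mol.
Outlet amounts (n = n₀ + Σ ν·ξ):
  H: 674 − 1(140.7) − 2(164.9) = 203.5
  D: 0 + 1(140.7) = 140.7
  E: 0 + 1(164.9) = 164.9
  F: 0 + 2(164.9) = 329.8
Total out = 838.9 mol; y_F = 329.8 / 838.9 = 0.3931.

0.393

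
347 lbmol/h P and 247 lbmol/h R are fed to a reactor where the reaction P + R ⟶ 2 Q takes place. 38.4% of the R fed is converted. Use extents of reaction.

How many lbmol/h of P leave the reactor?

252 lbmol/h

R reacted = 0.384 × 247 = 94.85 lbmol/h; ν_R = −1, so ξ = 94.85/1 = 94.85 lbmol/h.
Outlet amounts (n = n₀ + ν ξ):
  P: 347 − 1(94.85) = 252.2
  R: 247 − 1(94.85) = 152.2
  Q: 0 + 2(94.85) = 189.7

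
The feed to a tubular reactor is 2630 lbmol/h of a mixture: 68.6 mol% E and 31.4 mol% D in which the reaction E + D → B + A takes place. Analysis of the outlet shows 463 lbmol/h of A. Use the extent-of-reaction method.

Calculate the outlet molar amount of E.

1340 lbmol/h

For A: n = n₀ + 1ξ → 463 = 0 + 1ξ, giving ξ = 463 lbmol/h.
Outlet amounts (n = n₀ + ν ξ):
  E: 1804 − 1(463) = 1341
  D: 825.8 − 1(463) = 362.8
  B: 0 + 1(463) = 463
  A: 0 + 1(463) = 463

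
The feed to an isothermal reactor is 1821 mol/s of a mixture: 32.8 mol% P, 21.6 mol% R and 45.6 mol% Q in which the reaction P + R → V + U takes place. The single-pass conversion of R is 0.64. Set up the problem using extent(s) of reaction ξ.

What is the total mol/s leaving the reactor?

R reacted = 0.64 × 393.3 = 251.7 mol/s; ν_R = −1, so ξ = 251.7/1 = 251.7 mol/s.
Outlet amounts (n = n₀ + ν ξ):
  P: 597.3 − 1(251.7) = 345.6
  R: 393.3 − 1(251.7) = 141.6
  V: 0 + 1(251.7) = 251.7
  U: 0 + 1(251.7) = 251.7
  Q: 830.4 (inert)
Total out = 345.6 + 141.6 + 251.7 + 251.7 + 830.4 = 1821 mol/s.

1820 mol/s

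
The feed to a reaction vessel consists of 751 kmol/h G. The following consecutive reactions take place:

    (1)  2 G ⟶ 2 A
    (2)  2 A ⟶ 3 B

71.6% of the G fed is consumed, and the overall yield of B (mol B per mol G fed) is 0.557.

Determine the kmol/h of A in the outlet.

Conversion of G: G consumed = 2ξ₁ = 0.716 × 751 → ξ₁ = 268.9 kmol/h.
Yield of B: 3ξ₂ / 751 = 0.557 → ξ₂ = 139.4 kmol/h.
Outlet amounts (n = n₀ + Σ ν·ξ):
  G: 751 − 2(268.9) = 213.3
  A: 0 + 2(268.9) − 2(139.4) = 258.8
  B: 0 + 3(139.4) = 418.3

259 kmol/h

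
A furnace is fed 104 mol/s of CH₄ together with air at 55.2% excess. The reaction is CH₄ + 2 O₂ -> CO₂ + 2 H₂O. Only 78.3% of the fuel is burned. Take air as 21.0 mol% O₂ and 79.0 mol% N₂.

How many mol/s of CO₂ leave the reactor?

Stoichiometric O₂ = 2 × 104 = 208 mol/s; O₂ fed = 208 × 1.552 = 322.8 mol/s.
N₂ fed = 322.8 × 79/21 = 1214 mol/s.
Fuel reacted = 0.783 × 104 → ξ = 81.43 mol/s.
Outlet (n = n₀ + ν ξ):
  CH₄: 104 − 1(81.43) = 22.57
  O₂: 322.8 − 2(81.43) = 160
  N₂: 1214 (inert)
  CO₂: 0 + 1(81.43) = 81.43
  H₂O: 0 + 2(81.43) = 162.9

81.4 mol/s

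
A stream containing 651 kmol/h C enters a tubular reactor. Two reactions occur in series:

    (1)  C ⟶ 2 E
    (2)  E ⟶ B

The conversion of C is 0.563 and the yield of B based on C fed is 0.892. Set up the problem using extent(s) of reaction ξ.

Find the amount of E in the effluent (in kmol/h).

Conversion of C: C consumed = 1ξ₁ = 0.563 × 651 → ξ₁ = 366.5 kmol/h.
Yield of B: 1ξ₂ / 651 = 0.892 → ξ₂ = 580.7 kmol/h.
Outlet amounts (n = n₀ + Σ ν·ξ):
  C: 651 − 1(366.5) = 284.5
  E: 0 + 2(366.5) − 1(580.7) = 152.3
  B: 0 + 1(580.7) = 580.7

152 kmol/h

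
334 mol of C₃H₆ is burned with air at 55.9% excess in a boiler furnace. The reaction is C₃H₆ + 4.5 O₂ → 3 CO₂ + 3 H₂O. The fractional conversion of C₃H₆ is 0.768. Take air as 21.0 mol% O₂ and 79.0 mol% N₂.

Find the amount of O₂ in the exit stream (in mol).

1190 mol

Stoichiometric O₂ = 4.5 × 334 = 1503 mol; O₂ fed = 1503 × 1.559 = 2343 mol.
N₂ fed = 2343 × 79/21 = 8815 mol.
Fuel reacted = 0.768 × 334 → ξ = 256.5 mol.
Outlet (n = n₀ + ν ξ):
  C₃H₆: 334 − 1(256.5) = 77.49
  O₂: 2343 − 4.5(256.5) = 1189
  N₂: 8815 (inert)
  CO₂: 0 + 3(256.5) = 769.5
  H₂O: 0 + 3(256.5) = 769.5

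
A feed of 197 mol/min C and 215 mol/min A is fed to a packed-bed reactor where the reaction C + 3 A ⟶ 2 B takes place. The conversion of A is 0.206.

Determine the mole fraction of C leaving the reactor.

0.476

A reacted = 0.206 × 215 = 44.29 mol/min; ν_A = −3, so ξ = 44.29/3 = 14.76 mol/min.
Outlet amounts (n = n₀ + ν ξ):
  C: 197 − 1(14.76) = 182.2
  A: 215 − 3(14.76) = 170.7
  B: 0 + 2(14.76) = 29.53
Total out = 382.5 mol/min; y_C = 182.2 / 382.5 = 0.4765.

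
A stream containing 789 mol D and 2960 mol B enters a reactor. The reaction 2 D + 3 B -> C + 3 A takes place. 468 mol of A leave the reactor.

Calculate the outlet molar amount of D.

477 mol

For A: n = n₀ + 3ξ → 468 = 0 + 3ξ, giving ξ = 156 mol.
Outlet amounts (n = n₀ + ν ξ):
  D: 789 − 2(156) = 477
  B: 2960 − 3(156) = 2492
  C: 0 + 1(156) = 156
  A: 0 + 3(156) = 468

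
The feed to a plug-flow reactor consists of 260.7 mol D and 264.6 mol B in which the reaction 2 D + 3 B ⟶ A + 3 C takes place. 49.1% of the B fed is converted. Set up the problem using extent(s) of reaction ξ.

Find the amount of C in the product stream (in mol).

130 mol

B reacted = 0.491 × 264.6 = 129.9 mol; ν_B = −3, so ξ = 129.9/3 = 43.31 mol.
Outlet amounts (n = n₀ + ν ξ):
  D: 260.7 − 2(43.31) = 174.1
  B: 264.6 − 3(43.31) = 134.7
  A: 0 + 1(43.31) = 43.31
  C: 0 + 3(43.31) = 129.9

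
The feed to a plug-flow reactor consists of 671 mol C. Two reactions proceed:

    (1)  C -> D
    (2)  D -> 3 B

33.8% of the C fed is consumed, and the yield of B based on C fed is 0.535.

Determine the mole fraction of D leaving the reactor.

Conversion of C: C consumed = 1ξ₁ = 0.338 × 671 → ξ₁ = 226.8 mol.
Yield of B: 3ξ₂ / 671 = 0.535 → ξ₂ = 119.7 mol.
Outlet amounts (n = n₀ + Σ ν·ξ):
  C: 671 − 1(226.8) = 444.2
  D: 0 + 1(226.8) − 1(119.7) = 107.1
  B: 0 + 3(119.7) = 359
Total out = 910.3 mol; y_D = 107.1 / 910.3 = 0.1177.

0.118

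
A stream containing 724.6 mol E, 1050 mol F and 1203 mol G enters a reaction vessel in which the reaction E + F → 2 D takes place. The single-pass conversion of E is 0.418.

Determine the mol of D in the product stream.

E reacted = 0.418 × 724.6 = 302.9 mol; ν_E = −1, so ξ = 302.9/1 = 302.9 mol.
Outlet amounts (n = n₀ + ν ξ):
  E: 724.6 − 1(302.9) = 421.7
  F: 1050 − 1(302.9) = 747.1
  D: 0 + 2(302.9) = 605.8
  G: 1203 (inert)

606 mol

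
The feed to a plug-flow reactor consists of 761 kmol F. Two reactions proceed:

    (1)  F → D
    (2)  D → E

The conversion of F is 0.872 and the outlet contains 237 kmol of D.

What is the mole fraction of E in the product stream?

Conversion of F: F consumed = 1ξ₁ = 0.872 × 761 → ξ₁ = 663.6 kmol.
D balance: n_D = 0 + 1ξ₁ − 1ξ₂ = 237 → ξ₂ = (1·663.6 − 237)/1 = 426.6 kmol.
Outlet amounts (n = n₀ + Σ ν·ξ):
  F: 761 − 1(663.6) = 97.41
  D: 0 + 1(663.6) − 1(426.6) = 237
  E: 0 + 1(426.6) = 426.6
Total out = 761 kmol; y_E = 426.6 / 761 = 0.5606.

0.561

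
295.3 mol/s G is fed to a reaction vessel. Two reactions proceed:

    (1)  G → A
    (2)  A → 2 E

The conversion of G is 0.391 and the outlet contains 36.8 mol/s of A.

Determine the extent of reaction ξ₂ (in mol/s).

ξ₂ = 78.7 mol/s

Conversion of G: G consumed = 1ξ₁ = 0.391 × 295.3 → ξ₁ = 115.5 mol/s.
A balance: n_A = 0 + 1ξ₁ − 1ξ₂ = 36.8 → ξ₂ = (1·115.5 − 36.8)/1 = 78.66 mol/s.
Outlet amounts (n = n₀ + Σ ν·ξ):
  G: 295.3 − 1(115.5) = 179.8
  A: 0 + 1(115.5) − 1(78.66) = 36.8
  E: 0 + 2(78.66) = 157.3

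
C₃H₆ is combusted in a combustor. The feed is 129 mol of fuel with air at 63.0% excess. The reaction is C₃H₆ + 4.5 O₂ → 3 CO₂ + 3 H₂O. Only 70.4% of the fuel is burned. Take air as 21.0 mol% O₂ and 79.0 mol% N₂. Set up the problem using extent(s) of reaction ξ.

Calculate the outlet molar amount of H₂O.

272 mol

Stoichiometric O₂ = 4.5 × 129 = 580.5 mol; O₂ fed = 580.5 × 1.630 = 946.2 mol.
N₂ fed = 946.2 × 79/21 = 3560 mol.
Fuel reacted = 0.704 × 129 → ξ = 90.82 mol.
Outlet (n = n₀ + ν ξ):
  C₃H₆: 129 − 1(90.82) = 38.18
  O₂: 946.2 − 4.5(90.82) = 537.5
  N₂: 3560 (inert)
  CO₂: 0 + 3(90.82) = 272.4
  H₂O: 0 + 3(90.82) = 272.4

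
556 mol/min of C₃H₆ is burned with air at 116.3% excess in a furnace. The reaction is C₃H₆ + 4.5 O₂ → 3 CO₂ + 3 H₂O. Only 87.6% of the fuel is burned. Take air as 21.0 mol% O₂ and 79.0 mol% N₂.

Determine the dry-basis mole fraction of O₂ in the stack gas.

0.128

Stoichiometric O₂ = 4.5 × 556 = 2502 mol/min; O₂ fed = 2502 × 2.163 = 5412 mol/min.
N₂ fed = 5412 × 79/21 = 20360 mol/min.
Fuel reacted = 0.876 × 556 → ξ = 487.1 mol/min.
Outlet (n = n₀ + ν ξ):
  C₃H₆: 556 − 1(487.1) = 68.94
  O₂: 5412 − 4.5(487.1) = 3220
  N₂: 20360 (inert)
  CO₂: 0 + 3(487.1) = 1461
  H₂O: 0 + 3(487.1) = 1461
Dry total = 25110 mol/min; y_O₂ (dry) = 3220 / 25110 = 0.1282.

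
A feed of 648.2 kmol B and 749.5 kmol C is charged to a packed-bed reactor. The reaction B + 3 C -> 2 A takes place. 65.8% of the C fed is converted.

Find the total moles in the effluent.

1070 kmol

C reacted = 0.658 × 749.5 = 493.2 kmol; ν_C = −3, so ξ = 493.2/3 = 164.4 kmol.
Outlet amounts (n = n₀ + ν ξ):
  B: 648.2 − 1(164.4) = 483.8
  C: 749.5 − 3(164.4) = 256.3
  A: 0 + 2(164.4) = 328.8
Total out = 483.8 + 256.3 + 328.8 = 1069 kmol.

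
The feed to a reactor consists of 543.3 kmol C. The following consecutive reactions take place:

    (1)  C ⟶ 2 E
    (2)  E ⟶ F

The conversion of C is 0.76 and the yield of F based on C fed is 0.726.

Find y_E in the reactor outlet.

0.451

Conversion of C: C consumed = 1ξ₁ = 0.76 × 543.3 → ξ₁ = 412.9 kmol.
Yield of F: 1ξ₂ / 543.3 = 0.726 → ξ₂ = 394.4 kmol.
Outlet amounts (n = n₀ + Σ ν·ξ):
  C: 543.3 − 1(412.9) = 130.4
  E: 0 + 2(412.9) − 1(394.4) = 431.4
  F: 0 + 1(394.4) = 394.4
Total out = 956.2 kmol; y_E = 431.4 / 956.2 = 0.4511.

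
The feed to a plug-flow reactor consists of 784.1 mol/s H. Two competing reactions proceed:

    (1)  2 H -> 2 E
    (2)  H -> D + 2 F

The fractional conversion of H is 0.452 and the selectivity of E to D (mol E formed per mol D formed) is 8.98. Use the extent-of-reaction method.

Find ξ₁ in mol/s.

ξ₁ = 159 mol/s

Conversion of H: H consumed = 0.452 × 784.1 = 354.4 mol/s = 2ξ₁ + 1ξ₂.
Selectivity: 2ξ₁ / (1ξ₂) = 8.98 → ξ₁ = 4.49 ξ₂.
Substitute: (2·4.49 + 1) ξ₂ = 354.4 → ξ₂ = 35.51 mol/s, ξ₁ = 159.5 mol/s.
Outlet amounts (n = n₀ + Σ ν·ξ):
  H: 784.1 − 2(159.5) − 1(35.51) = 429.7
  E: 0 + 2(159.5) = 318.9
  D: 0 + 1(35.51) = 35.51
  F: 0 + 2(35.51) = 71.02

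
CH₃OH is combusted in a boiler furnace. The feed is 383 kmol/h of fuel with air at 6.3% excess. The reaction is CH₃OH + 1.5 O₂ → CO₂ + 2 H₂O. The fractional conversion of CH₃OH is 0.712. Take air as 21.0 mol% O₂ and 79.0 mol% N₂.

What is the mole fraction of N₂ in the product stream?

0.67

Stoichiometric O₂ = 1.5 × 383 = 574.5 kmol/h; O₂ fed = 574.5 × 1.063 = 610.7 kmol/h.
N₂ fed = 610.7 × 79/21 = 2297 kmol/h.
Fuel reacted = 0.712 × 383 → ξ = 272.7 kmol/h.
Outlet (n = n₀ + ν ξ):
  CH₃OH: 383 − 1(272.7) = 110.3
  O₂: 610.7 − 1.5(272.7) = 201.6
  N₂: 2297 (inert)
  CO₂: 0 + 1(272.7) = 272.7
  H₂O: 0 + 2(272.7) = 545.4
Total out = 3427 kmol/h; y_N₂ = 2297 / 3427 = 0.6703.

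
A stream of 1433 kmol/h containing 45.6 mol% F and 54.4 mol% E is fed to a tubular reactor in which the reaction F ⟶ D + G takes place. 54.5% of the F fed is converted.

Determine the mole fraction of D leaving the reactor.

F reacted = 0.545 × 653.4 = 356.1 kmol/h; ν_F = −1, so ξ = 356.1/1 = 356.1 kmol/h.
Outlet amounts (n = n₀ + ν ξ):
  F: 653.4 − 1(356.1) = 297.3
  D: 0 + 1(356.1) = 356.1
  G: 0 + 1(356.1) = 356.1
  E: 779.6 (inert)
Total out = 1789 kmol/h; y_D = 356.1 / 1789 = 0.1991.

0.199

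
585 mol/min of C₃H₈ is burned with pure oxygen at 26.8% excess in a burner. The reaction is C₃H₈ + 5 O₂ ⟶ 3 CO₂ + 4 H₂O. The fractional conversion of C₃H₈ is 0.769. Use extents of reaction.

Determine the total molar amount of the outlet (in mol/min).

Stoichiometric O₂ = 5 × 585 = 2925 mol/min; O₂ fed = 2925 × 1.268 = 3709 mol/min.
Fuel reacted = 0.769 × 585 → ξ = 449.9 mol/min.
Outlet (n = n₀ + ν ξ):
  C₃H₈: 585 − 1(449.9) = 135.1
  O₂: 3709 − 5(449.9) = 1460
  CO₂: 0 + 3(449.9) = 1350
  H₂O: 0 + 4(449.9) = 1799
Total out = 135.1 + 1460 + 1350 + 1799 = 4744 mol/min.

4740 mol/min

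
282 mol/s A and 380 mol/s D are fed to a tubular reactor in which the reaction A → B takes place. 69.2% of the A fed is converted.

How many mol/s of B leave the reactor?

A reacted = 0.692 × 282 = 195.1 mol/s; ν_A = −1, so ξ = 195.1/1 = 195.1 mol/s.
Outlet amounts (n = n₀ + ν ξ):
  A: 282 − 1(195.1) = 86.86
  B: 0 + 1(195.1) = 195.1
  D: 380 (inert)

195 mol/s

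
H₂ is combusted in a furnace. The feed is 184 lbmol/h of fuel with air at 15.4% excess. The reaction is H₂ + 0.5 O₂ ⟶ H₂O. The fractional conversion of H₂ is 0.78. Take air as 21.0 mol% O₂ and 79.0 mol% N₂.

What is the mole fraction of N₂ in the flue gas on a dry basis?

Stoichiometric O₂ = 0.5 × 184 = 92 lbmol/h; O₂ fed = 92 × 1.154 = 106.2 lbmol/h.
N₂ fed = 106.2 × 79/21 = 399.4 lbmol/h.
Fuel reacted = 0.78 × 184 → ξ = 143.5 lbmol/h.
Outlet (n = n₀ + ν ξ):
  H₂: 184 − 1(143.5) = 40.48
  O₂: 106.2 − 0.5(143.5) = 34.41
  N₂: 399.4 (inert)
  H₂O: 0 + 1(143.5) = 143.5
Dry total = 474.3 lbmol/h; y_N₂ (dry) = 399.4 / 474.3 = 0.8421.

0.842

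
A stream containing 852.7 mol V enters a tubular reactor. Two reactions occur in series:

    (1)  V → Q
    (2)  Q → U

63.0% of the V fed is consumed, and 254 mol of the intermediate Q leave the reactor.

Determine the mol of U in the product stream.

283 mol

Conversion of V: V consumed = 1ξ₁ = 0.63 × 852.7 → ξ₁ = 537.2 mol.
Q balance: n_Q = 0 + 1ξ₁ − 1ξ₂ = 254 → ξ₂ = (1·537.2 − 254)/1 = 283.2 mol.
Outlet amounts (n = n₀ + Σ ν·ξ):
  V: 852.7 − 1(537.2) = 315.5
  Q: 0 + 1(537.2) − 1(283.2) = 254
  U: 0 + 1(283.2) = 283.2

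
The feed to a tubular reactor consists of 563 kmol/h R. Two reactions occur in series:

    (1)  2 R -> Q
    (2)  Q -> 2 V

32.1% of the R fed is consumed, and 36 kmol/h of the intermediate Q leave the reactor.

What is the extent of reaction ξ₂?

ξ₂ = 54.4 kmol/h

Conversion of R: R consumed = 2ξ₁ = 0.321 × 563 → ξ₁ = 90.36 kmol/h.
Q balance: n_Q = 0 + 1ξ₁ − 1ξ₂ = 36 → ξ₂ = (1·90.36 − 36)/1 = 54.36 kmol/h.
Outlet amounts (n = n₀ + Σ ν·ξ):
  R: 563 − 2(90.36) = 382.3
  Q: 0 + 1(90.36) − 1(54.36) = 36
  V: 0 + 2(54.36) = 108.7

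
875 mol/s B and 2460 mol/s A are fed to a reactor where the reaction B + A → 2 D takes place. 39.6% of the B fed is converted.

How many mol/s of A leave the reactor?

2110 mol/s

B reacted = 0.396 × 875 = 346.5 mol/s; ν_B = −1, so ξ = 346.5/1 = 346.5 mol/s.
Outlet amounts (n = n₀ + ν ξ):
  B: 875 − 1(346.5) = 528.5
  A: 2460 − 1(346.5) = 2114
  D: 0 + 2(346.5) = 693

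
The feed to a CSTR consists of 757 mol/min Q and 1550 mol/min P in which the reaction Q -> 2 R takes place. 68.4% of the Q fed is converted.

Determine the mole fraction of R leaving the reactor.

0.367

Q reacted = 0.684 × 757 = 517.8 mol/min; ν_Q = −1, so ξ = 517.8/1 = 517.8 mol/min.
Outlet amounts (n = n₀ + ν ξ):
  Q: 757 − 1(517.8) = 239.2
  R: 0 + 2(517.8) = 1036
  P: 1550 (inert)
Total out = 2825 mol/min; y_R = 1036 / 2825 = 0.3666.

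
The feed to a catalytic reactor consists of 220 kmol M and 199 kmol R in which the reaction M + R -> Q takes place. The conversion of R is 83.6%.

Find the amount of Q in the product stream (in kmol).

166 kmol

R reacted = 0.836 × 199 = 166.4 kmol; ν_R = −1, so ξ = 166.4/1 = 166.4 kmol.
Outlet amounts (n = n₀ + ν ξ):
  M: 220 − 1(166.4) = 53.64
  R: 199 − 1(166.4) = 32.64
  Q: 0 + 1(166.4) = 166.4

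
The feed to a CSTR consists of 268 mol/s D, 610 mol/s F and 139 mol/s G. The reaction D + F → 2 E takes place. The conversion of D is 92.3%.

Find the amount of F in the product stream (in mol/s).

D reacted = 0.923 × 268 = 247.4 mol/s; ν_D = −1, so ξ = 247.4/1 = 247.4 mol/s.
Outlet amounts (n = n₀ + ν ξ):
  D: 268 − 1(247.4) = 20.64
  F: 610 − 1(247.4) = 362.6
  E: 0 + 2(247.4) = 494.7
  G: 139 (inert)

363 mol/s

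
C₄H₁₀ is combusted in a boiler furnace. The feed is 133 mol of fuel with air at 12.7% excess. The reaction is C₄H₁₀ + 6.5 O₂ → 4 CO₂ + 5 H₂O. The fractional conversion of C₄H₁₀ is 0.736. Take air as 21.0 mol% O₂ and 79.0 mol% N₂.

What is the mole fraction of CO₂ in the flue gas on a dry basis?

0.0884

Stoichiometric O₂ = 6.5 × 133 = 864.5 mol; O₂ fed = 864.5 × 1.127 = 974.3 mol.
N₂ fed = 974.3 × 79/21 = 3665 mol.
Fuel reacted = 0.736 × 133 → ξ = 97.89 mol.
Outlet (n = n₀ + ν ξ):
  C₄H₁₀: 133 − 1(97.89) = 35.11
  O₂: 974.3 − 6.5(97.89) = 338
  N₂: 3665 (inert)
  CO₂: 0 + 4(97.89) = 391.6
  H₂O: 0 + 5(97.89) = 489.4
Dry total = 4430 mol; y_CO₂ (dry) = 391.6 / 4430 = 0.08839.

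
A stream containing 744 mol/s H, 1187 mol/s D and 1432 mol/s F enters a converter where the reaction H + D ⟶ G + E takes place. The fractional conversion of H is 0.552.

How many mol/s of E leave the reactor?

411 mol/s

H reacted = 0.552 × 744 = 410.7 mol/s; ν_H = −1, so ξ = 410.7/1 = 410.7 mol/s.
Outlet amounts (n = n₀ + ν ξ):
  H: 744 − 1(410.7) = 333.3
  D: 1187 − 1(410.7) = 776.3
  G: 0 + 1(410.7) = 410.7
  E: 0 + 1(410.7) = 410.7
  F: 1432 (inert)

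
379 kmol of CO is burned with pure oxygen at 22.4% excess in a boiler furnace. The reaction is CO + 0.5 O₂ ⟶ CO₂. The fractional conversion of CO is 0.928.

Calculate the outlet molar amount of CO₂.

Stoichiometric O₂ = 0.5 × 379 = 189.5 kmol; O₂ fed = 189.5 × 1.224 = 231.9 kmol.
Fuel reacted = 0.928 × 379 → ξ = 351.7 kmol.
Outlet (n = n₀ + ν ξ):
  CO: 379 − 1(351.7) = 27.29
  O₂: 231.9 − 0.5(351.7) = 56.09
  CO₂: 0 + 1(351.7) = 351.7

352 kmol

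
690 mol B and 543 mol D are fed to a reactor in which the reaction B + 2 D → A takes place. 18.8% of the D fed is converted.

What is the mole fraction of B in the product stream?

D reacted = 0.188 × 543 = 102.1 mol; ν_D = −2, so ξ = 102.1/2 = 51.04 mol.
Outlet amounts (n = n₀ + ν ξ):
  B: 690 − 1(51.04) = 639
  D: 543 − 2(51.04) = 440.9
  A: 0 + 1(51.04) = 51.04
Total out = 1131 mol; y_B = 639 / 1131 = 0.565.

0.565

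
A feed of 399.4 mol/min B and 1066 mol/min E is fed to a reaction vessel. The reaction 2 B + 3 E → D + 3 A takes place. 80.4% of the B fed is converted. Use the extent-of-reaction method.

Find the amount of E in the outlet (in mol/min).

B reacted = 0.804 × 399.4 = 321.1 mol/min; ν_B = −2, so ξ = 321.1/2 = 160.6 mol/min.
Outlet amounts (n = n₀ + ν ξ):
  B: 399.4 − 2(160.6) = 78.28
  E: 1066 − 3(160.6) = 584.3
  D: 0 + 1(160.6) = 160.6
  A: 0 + 3(160.6) = 481.7

584 mol/min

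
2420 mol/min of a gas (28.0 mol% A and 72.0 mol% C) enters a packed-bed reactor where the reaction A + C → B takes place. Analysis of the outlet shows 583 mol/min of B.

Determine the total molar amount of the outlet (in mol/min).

1840 mol/min

For B: n = n₀ + 1ξ → 583 = 0 + 1ξ, giving ξ = 583 mol/min.
Outlet amounts (n = n₀ + ν ξ):
  A: 677.6 − 1(583) = 94.6
  C: 1742 − 1(583) = 1159
  B: 0 + 1(583) = 583
Total out = 94.6 + 1159 + 583 = 1837 mol/min.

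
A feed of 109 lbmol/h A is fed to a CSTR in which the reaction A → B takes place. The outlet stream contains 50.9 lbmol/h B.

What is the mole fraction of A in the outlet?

0.533

For B: n = n₀ + 1ξ → 50.9 = 0 + 1ξ, giving ξ = 50.9 lbmol/h.
Outlet amounts (n = n₀ + ν ξ):
  A: 109 − 1(50.9) = 58.1
  B: 0 + 1(50.9) = 50.9
Total out = 109 lbmol/h; y_A = 58.1 / 109 = 0.533.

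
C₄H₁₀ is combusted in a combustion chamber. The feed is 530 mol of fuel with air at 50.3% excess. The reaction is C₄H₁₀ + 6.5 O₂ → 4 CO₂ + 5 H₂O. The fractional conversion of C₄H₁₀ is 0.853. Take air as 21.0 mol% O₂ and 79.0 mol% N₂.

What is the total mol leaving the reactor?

25900 mol

Stoichiometric O₂ = 6.5 × 530 = 3445 mol; O₂ fed = 3445 × 1.503 = 5178 mol.
N₂ fed = 5178 × 79/21 = 19480 mol.
Fuel reacted = 0.853 × 530 → ξ = 452.1 mol.
Outlet (n = n₀ + ν ξ):
  C₄H₁₀: 530 − 1(452.1) = 77.91
  O₂: 5178 − 6.5(452.1) = 2239
  N₂: 19480 (inert)
  CO₂: 0 + 4(452.1) = 1808
  H₂O: 0 + 5(452.1) = 2260
Total out = 77.91 + 2239 + 19480 + 1808 + 2260 = 25860 mol.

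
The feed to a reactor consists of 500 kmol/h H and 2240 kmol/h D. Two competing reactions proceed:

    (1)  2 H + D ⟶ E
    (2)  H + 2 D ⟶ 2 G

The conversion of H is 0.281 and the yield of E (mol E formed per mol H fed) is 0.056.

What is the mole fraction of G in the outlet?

0.065

Yield of E: 1ξ₁ / 500 = 0.056 → ξ₁ = 28 kmol/h.
Conversion of H: 2ξ₁ + 1ξ₂ = 0.281 × 500 = 140.5 → ξ₂ = 84.5 kmol/h.
Outlet amounts (n = n₀ + Σ ν·ξ):
  H: 500 − 2(28) − 1(84.5) = 359.5
  D: 2240 − 1(28) − 2(84.5) = 2043
  E: 0 + 1(28) = 28
  G: 0 + 2(84.5) = 169
Total out = 2600 kmol/h; y_G = 169 / 2600 = 0.06501.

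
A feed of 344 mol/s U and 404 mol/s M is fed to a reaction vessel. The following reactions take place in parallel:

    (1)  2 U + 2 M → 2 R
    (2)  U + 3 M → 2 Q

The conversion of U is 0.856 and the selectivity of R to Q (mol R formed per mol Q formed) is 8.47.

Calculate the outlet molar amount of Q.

32.8 mol/s

Conversion of U: U consumed = 0.856 × 344 = 294.5 mol/s = 2ξ₁ + 1ξ₂.
Selectivity: 2ξ₁ / (2ξ₂) = 8.47 → ξ₁ = 8.47 ξ₂.
Substitute: (2·8.47 + 1) ξ₂ = 294.5 → ξ₂ = 16.41 mol/s, ξ₁ = 139 mol/s.
Outlet amounts (n = n₀ + Σ ν·ξ):
  U: 344 − 2(139) − 1(16.41) = 49.54
  M: 404 − 2(139) − 3(16.41) = 76.71
  R: 0 + 2(139) = 278.1
  Q: 0 + 2(16.41) = 32.83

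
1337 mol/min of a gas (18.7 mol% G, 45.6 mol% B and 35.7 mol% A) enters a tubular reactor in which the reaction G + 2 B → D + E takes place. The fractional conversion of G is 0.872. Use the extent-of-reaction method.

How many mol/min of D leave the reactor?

G reacted = 0.872 × 250 = 218 mol/min; ν_G = −1, so ξ = 218/1 = 218 mol/min.
Outlet amounts (n = n₀ + ν ξ):
  G: 250 − 1(218) = 32
  B: 609.7 − 2(218) = 173.6
  D: 0 + 1(218) = 218
  E: 0 + 1(218) = 218
  A: 477.3 (inert)

218 mol/min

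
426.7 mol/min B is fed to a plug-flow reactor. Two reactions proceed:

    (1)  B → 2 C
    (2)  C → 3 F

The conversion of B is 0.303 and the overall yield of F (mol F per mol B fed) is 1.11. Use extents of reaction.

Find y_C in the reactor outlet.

0.116

Conversion of B: B consumed = 1ξ₁ = 0.303 × 426.7 → ξ₁ = 129.3 mol/min.
Yield of F: 3ξ₂ / 426.7 = 1.11 → ξ₂ = 157.9 mol/min.
Outlet amounts (n = n₀ + Σ ν·ξ):
  B: 426.7 − 1(129.3) = 297.4
  C: 0 + 2(129.3) − 1(157.9) = 100.7
  F: 0 + 3(157.9) = 473.6
Total out = 871.7 mol/min; y_C = 100.7 / 871.7 = 0.1155.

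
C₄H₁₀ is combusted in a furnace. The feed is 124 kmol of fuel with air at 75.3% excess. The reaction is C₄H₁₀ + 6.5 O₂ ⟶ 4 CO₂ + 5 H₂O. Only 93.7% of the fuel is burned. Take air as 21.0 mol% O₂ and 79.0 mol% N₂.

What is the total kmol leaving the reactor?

Stoichiometric O₂ = 6.5 × 124 = 806 kmol; O₂ fed = 806 × 1.753 = 1413 kmol.
N₂ fed = 1413 × 79/21 = 5315 kmol.
Fuel reacted = 0.937 × 124 → ξ = 116.2 kmol.
Outlet (n = n₀ + ν ξ):
  C₄H₁₀: 124 − 1(116.2) = 7.812
  O₂: 1413 − 6.5(116.2) = 657.7
  N₂: 5315 (inert)
  CO₂: 0 + 4(116.2) = 464.8
  H₂O: 0 + 5(116.2) = 580.9
Total out = 7.812 + 657.7 + 5315 + 464.8 + 580.9 = 7026 kmol.

7030 kmol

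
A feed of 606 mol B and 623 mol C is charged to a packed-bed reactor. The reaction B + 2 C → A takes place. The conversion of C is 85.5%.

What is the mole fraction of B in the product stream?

C reacted = 0.855 × 623 = 532.7 mol; ν_C = −2, so ξ = 532.7/2 = 266.3 mol.
Outlet amounts (n = n₀ + ν ξ):
  B: 606 − 1(266.3) = 339.7
  C: 623 − 2(266.3) = 90.34
  A: 0 + 1(266.3) = 266.3
Total out = 696.3 mol; y_B = 339.7 / 696.3 = 0.4878.

0.488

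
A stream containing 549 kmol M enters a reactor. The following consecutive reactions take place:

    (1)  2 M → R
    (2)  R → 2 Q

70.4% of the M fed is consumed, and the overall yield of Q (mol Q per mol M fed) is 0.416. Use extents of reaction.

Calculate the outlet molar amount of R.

79.1 kmol

Conversion of M: M consumed = 2ξ₁ = 0.704 × 549 → ξ₁ = 193.2 kmol.
Yield of Q: 2ξ₂ / 549 = 0.416 → ξ₂ = 114.2 kmol.
Outlet amounts (n = n₀ + Σ ν·ξ):
  M: 549 − 2(193.2) = 162.5
  R: 0 + 1(193.2) − 1(114.2) = 79.06
  Q: 0 + 2(114.2) = 228.4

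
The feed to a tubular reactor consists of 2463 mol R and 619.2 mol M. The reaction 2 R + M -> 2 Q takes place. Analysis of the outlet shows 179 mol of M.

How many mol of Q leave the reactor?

For M: n = n₀ − 1ξ → 179 = 619.2 − 1ξ, giving ξ = 440.2 mol.
Outlet amounts (n = n₀ + ν ξ):
  R: 2463 − 2(440.2) = 1583
  M: 619.2 − 1(440.2) = 179
  Q: 0 + 2(440.2) = 880.4

880 mol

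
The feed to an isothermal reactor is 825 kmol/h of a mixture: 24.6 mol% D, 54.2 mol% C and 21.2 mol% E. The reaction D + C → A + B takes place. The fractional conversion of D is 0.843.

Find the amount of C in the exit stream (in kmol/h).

D reacted = 0.843 × 202.9 = 171.1 kmol/h; ν_D = −1, so ξ = 171.1/1 = 171.1 kmol/h.
Outlet amounts (n = n₀ + ν ξ):
  D: 202.9 − 1(171.1) = 31.86
  C: 447.1 − 1(171.1) = 276.1
  A: 0 + 1(171.1) = 171.1
  B: 0 + 1(171.1) = 171.1
  E: 174.9 (inert)

276 kmol/h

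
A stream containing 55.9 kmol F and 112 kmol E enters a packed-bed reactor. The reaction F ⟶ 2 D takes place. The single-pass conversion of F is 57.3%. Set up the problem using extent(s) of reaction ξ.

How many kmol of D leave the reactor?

F reacted = 0.573 × 55.9 = 32.03 kmol; ν_F = −1, so ξ = 32.03/1 = 32.03 kmol.
Outlet amounts (n = n₀ + ν ξ):
  F: 55.9 − 1(32.03) = 23.87
  D: 0 + 2(32.03) = 64.06
  E: 112 (inert)

64.1 kmol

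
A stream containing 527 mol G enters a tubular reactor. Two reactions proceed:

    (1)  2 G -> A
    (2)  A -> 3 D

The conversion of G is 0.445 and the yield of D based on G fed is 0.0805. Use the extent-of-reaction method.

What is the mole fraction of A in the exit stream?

Conversion of G: G consumed = 2ξ₁ = 0.445 × 527 → ξ₁ = 117.3 mol.
Yield of D: 3ξ₂ / 527 = 0.0805 → ξ₂ = 14.14 mol.
Outlet amounts (n = n₀ + Σ ν·ξ):
  G: 527 − 2(117.3) = 292.5
  A: 0 + 1(117.3) − 1(14.14) = 103.1
  D: 0 + 3(14.14) = 42.42
Total out = 438 mol; y_A = 103.1 / 438 = 0.2354.

0.235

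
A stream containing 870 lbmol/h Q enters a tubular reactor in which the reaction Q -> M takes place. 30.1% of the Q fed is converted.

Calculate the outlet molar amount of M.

Q reacted = 0.301 × 870 = 261.9 lbmol/h; ν_Q = −1, so ξ = 261.9/1 = 261.9 lbmol/h.
Outlet amounts (n = n₀ + ν ξ):
  Q: 870 − 1(261.9) = 608.1
  M: 0 + 1(261.9) = 261.9

262 lbmol/h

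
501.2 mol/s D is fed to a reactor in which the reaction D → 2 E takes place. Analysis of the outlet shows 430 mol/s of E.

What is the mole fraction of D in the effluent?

For E: n = n₀ + 2ξ → 430 = 0 + 2ξ, giving ξ = 215 mol/s.
Outlet amounts (n = n₀ + ν ξ):
  D: 501.2 − 1(215) = 286.2
  E: 0 + 2(215) = 430
Total out = 716.2 mol/s; y_D = 286.2 / 716.2 = 0.3996.

0.4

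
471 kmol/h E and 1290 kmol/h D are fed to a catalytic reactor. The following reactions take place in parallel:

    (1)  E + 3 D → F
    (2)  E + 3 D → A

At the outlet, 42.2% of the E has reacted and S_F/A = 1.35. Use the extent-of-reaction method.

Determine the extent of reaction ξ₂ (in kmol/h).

ξ₂ = 84.6 kmol/h

Conversion of E: E consumed = 0.422 × 471 = 198.8 kmol/h = 1ξ₁ + 1ξ₂.
Selectivity: 1ξ₁ / (1ξ₂) = 1.35 → ξ₁ = 1.35 ξ₂.
Substitute: (1·1.35 + 1) ξ₂ = 198.8 → ξ₂ = 84.58 kmol/h, ξ₁ = 114.2 kmol/h.
Outlet amounts (n = n₀ + Σ ν·ξ):
  E: 471 − 1(114.2) − 1(84.58) = 272.2
  D: 1290 − 3(114.2) − 3(84.58) = 693.7
  F: 0 + 1(114.2) = 114.2
  A: 0 + 1(84.58) = 84.58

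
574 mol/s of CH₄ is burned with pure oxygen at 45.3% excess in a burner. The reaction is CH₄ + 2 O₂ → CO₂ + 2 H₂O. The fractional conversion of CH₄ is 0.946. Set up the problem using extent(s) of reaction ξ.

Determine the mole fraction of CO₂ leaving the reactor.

Stoichiometric O₂ = 2 × 574 = 1148 mol/s; O₂ fed = 1148 × 1.453 = 1668 mol/s.
Fuel reacted = 0.946 × 574 → ξ = 543 mol/s.
Outlet (n = n₀ + ν ξ):
  CH₄: 574 − 1(543) = 31
  O₂: 1668 − 2(543) = 582
  CO₂: 0 + 1(543) = 543
  H₂O: 0 + 2(543) = 1086
Total out = 2242 mol/s; y_CO₂ = 543 / 2242 = 0.2422.

0.242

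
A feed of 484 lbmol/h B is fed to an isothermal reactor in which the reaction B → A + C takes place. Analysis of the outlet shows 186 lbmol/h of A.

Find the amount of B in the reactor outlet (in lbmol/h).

For A: n = n₀ + 1ξ → 186 = 0 + 1ξ, giving ξ = 186 lbmol/h.
Outlet amounts (n = n₀ + ν ξ):
  B: 484 − 1(186) = 298
  A: 0 + 1(186) = 186
  C: 0 + 1(186) = 186

298 lbmol/h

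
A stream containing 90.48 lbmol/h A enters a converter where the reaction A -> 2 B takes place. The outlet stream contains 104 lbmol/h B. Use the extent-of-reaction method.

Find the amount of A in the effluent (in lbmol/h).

38.5 lbmol/h

For B: n = n₀ + 2ξ → 104 = 0 + 2ξ, giving ξ = 52 lbmol/h.
Outlet amounts (n = n₀ + ν ξ):
  A: 90.48 − 1(52) = 38.48
  B: 0 + 2(52) = 104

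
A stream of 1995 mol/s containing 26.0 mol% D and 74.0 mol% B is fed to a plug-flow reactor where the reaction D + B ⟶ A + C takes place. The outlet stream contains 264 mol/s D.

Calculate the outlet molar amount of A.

255 mol/s

For D: n = n₀ − 1ξ → 264 = 518.7 − 1ξ, giving ξ = 254.7 mol/s.
Outlet amounts (n = n₀ + ν ξ):
  D: 518.7 − 1(254.7) = 264
  B: 1476 − 1(254.7) = 1222
  A: 0 + 1(254.7) = 254.7
  C: 0 + 1(254.7) = 254.7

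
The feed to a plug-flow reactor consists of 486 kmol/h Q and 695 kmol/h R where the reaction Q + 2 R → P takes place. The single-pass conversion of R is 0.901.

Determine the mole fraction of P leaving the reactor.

R reacted = 0.901 × 695 = 626.2 kmol/h; ν_R = −2, so ξ = 626.2/2 = 313.1 kmol/h.
Outlet amounts (n = n₀ + ν ξ):
  Q: 486 − 1(313.1) = 172.9
  R: 695 − 2(313.1) = 68.8
  P: 0 + 1(313.1) = 313.1
Total out = 554.8 kmol/h; y_P = 313.1 / 554.8 = 0.5643.

0.564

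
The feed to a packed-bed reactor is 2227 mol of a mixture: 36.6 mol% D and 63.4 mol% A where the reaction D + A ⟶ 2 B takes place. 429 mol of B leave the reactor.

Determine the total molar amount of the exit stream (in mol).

2230 mol

For B: n = n₀ + 2ξ → 429 = 0 + 2ξ, giving ξ = 214.5 mol.
Outlet amounts (n = n₀ + ν ξ):
  D: 815.1 − 1(214.5) = 600.6
  A: 1412 − 1(214.5) = 1197
  B: 0 + 2(214.5) = 429
Total out = 600.6 + 1197 + 429 = 2227 mol.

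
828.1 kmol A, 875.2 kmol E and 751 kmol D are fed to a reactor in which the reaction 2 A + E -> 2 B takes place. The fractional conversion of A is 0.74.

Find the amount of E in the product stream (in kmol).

569 kmol

A reacted = 0.74 × 828.1 = 612.8 kmol; ν_A = −2, so ξ = 612.8/2 = 306.4 kmol.
Outlet amounts (n = n₀ + ν ξ):
  A: 828.1 − 2(306.4) = 215.3
  E: 875.2 − 1(306.4) = 568.8
  B: 0 + 2(306.4) = 612.8
  D: 751 (inert)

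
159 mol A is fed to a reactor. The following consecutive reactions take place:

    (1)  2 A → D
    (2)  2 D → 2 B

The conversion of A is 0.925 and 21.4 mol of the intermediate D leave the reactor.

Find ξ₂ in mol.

Conversion of A: A consumed = 2ξ₁ = 0.925 × 159 → ξ₁ = 73.54 mol.
D balance: n_D = 0 + 1ξ₁ − 2ξ₂ = 21.4 → ξ₂ = (1·73.54 − 21.4)/2 = 26.07 mol.
Outlet amounts (n = n₀ + Σ ν·ξ):
  A: 159 − 2(73.54) = 11.92
  D: 0 + 1(73.54) − 2(26.07) = 21.4
  B: 0 + 2(26.07) = 52.14

ξ₂ = 26.1 mol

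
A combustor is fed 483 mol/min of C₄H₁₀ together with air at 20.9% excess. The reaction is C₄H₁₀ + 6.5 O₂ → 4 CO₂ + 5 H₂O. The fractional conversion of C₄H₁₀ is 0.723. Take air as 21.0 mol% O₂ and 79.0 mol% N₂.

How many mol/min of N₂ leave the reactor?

Stoichiometric O₂ = 6.5 × 483 = 3140 mol/min; O₂ fed = 3140 × 1.209 = 3796 mol/min.
N₂ fed = 3796 × 79/21 = 14280 mol/min.
Fuel reacted = 0.723 × 483 → ξ = 349.2 mol/min.
Outlet (n = n₀ + ν ξ):
  C₄H₁₀: 483 − 1(349.2) = 133.8
  O₂: 3796 − 6.5(349.2) = 1526
  N₂: 14280 (inert)
  CO₂: 0 + 4(349.2) = 1397
  H₂O: 0 + 5(349.2) = 1746

14300 mol/min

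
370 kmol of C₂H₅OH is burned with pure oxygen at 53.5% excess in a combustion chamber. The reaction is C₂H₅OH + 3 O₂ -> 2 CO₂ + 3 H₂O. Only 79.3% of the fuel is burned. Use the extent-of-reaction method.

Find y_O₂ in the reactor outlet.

Stoichiometric O₂ = 3 × 370 = 1110 kmol; O₂ fed = 1110 × 1.535 = 1704 kmol.
Fuel reacted = 0.793 × 370 → ξ = 293.4 kmol.
Outlet (n = n₀ + ν ξ):
  C₂H₅OH: 370 − 1(293.4) = 76.59
  O₂: 1704 − 3(293.4) = 823.6
  CO₂: 0 + 2(293.4) = 586.8
  H₂O: 0 + 3(293.4) = 880.2
Total out = 2367 kmol; y_O₂ = 823.6 / 2367 = 0.3479.

0.348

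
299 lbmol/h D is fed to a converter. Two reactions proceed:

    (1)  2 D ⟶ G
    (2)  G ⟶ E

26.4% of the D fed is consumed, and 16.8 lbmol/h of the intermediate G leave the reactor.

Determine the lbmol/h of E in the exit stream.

Conversion of D: D consumed = 2ξ₁ = 0.264 × 299 → ξ₁ = 39.47 lbmol/h.
G balance: n_G = 0 + 1ξ₁ − 1ξ₂ = 16.8 → ξ₂ = (1·39.47 − 16.8)/1 = 22.67 lbmol/h.
Outlet amounts (n = n₀ + Σ ν·ξ):
  D: 299 − 2(39.47) = 220.1
  G: 0 + 1(39.47) − 1(22.67) = 16.8
  E: 0 + 1(22.67) = 22.67

22.7 lbmol/h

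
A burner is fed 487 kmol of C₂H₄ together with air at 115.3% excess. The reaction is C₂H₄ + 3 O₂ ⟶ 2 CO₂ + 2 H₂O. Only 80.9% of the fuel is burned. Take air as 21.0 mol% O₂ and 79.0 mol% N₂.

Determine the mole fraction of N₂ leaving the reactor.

0.765

Stoichiometric O₂ = 3 × 487 = 1461 kmol; O₂ fed = 1461 × 2.153 = 3146 kmol.
N₂ fed = 3146 × 79/21 = 11830 kmol.
Fuel reacted = 0.809 × 487 → ξ = 394 kmol.
Outlet (n = n₀ + ν ξ):
  C₂H₄: 487 − 1(394) = 93.02
  O₂: 3146 − 3(394) = 1964
  N₂: 11830 (inert)
  CO₂: 0 + 2(394) = 788
  H₂O: 0 + 2(394) = 788
Total out = 15470 kmol; y_N₂ = 11830 / 15470 = 0.7651.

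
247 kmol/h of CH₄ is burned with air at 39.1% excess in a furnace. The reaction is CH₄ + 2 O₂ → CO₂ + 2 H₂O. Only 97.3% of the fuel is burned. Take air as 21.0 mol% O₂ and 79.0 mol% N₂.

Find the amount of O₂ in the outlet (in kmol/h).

Stoichiometric O₂ = 2 × 247 = 494 kmol/h; O₂ fed = 494 × 1.391 = 687.2 kmol/h.
N₂ fed = 687.2 × 79/21 = 2585 kmol/h.
Fuel reacted = 0.973 × 247 → ξ = 240.3 kmol/h.
Outlet (n = n₀ + ν ξ):
  CH₄: 247 − 1(240.3) = 6.669
  O₂: 687.2 − 2(240.3) = 206.5
  N₂: 2585 (inert)
  CO₂: 0 + 1(240.3) = 240.3
  H₂O: 0 + 2(240.3) = 480.7

206 kmol/h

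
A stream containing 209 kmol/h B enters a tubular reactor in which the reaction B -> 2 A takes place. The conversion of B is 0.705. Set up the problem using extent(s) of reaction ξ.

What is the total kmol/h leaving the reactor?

356 kmol/h

B reacted = 0.705 × 209 = 147.3 kmol/h; ν_B = −1, so ξ = 147.3/1 = 147.3 kmol/h.
Outlet amounts (n = n₀ + ν ξ):
  B: 209 − 1(147.3) = 61.66
  A: 0 + 2(147.3) = 294.7
Total out = 61.66 + 294.7 = 356.3 kmol/h.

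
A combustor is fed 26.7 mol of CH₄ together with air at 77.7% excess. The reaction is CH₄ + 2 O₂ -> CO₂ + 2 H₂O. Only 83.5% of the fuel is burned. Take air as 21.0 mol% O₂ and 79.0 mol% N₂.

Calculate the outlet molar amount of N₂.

Stoichiometric O₂ = 2 × 26.7 = 53.4 mol; O₂ fed = 53.4 × 1.777 = 94.89 mol.
N₂ fed = 94.89 × 79/21 = 357 mol.
Fuel reacted = 0.835 × 26.7 → ξ = 22.29 mol.
Outlet (n = n₀ + ν ξ):
  CH₄: 26.7 − 1(22.29) = 4.405
  O₂: 94.89 − 2(22.29) = 50.3
  N₂: 357 (inert)
  CO₂: 0 + 1(22.29) = 22.29
  H₂O: 0 + 2(22.29) = 44.59

357 mol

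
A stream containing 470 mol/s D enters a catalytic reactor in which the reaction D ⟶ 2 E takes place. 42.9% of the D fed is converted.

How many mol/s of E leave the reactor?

D reacted = 0.429 × 470 = 201.6 mol/s; ν_D = −1, so ξ = 201.6/1 = 201.6 mol/s.
Outlet amounts (n = n₀ + ν ξ):
  D: 470 − 1(201.6) = 268.4
  E: 0 + 2(201.6) = 403.3

403 mol/s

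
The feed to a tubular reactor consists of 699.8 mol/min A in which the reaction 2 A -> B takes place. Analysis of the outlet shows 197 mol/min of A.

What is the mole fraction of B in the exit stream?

For A: n = n₀ − 2ξ → 197 = 699.8 − 2ξ, giving ξ = 251.4 mol/min.
Outlet amounts (n = n₀ + ν ξ):
  A: 699.8 − 2(251.4) = 197
  B: 0 + 1(251.4) = 251.4
Total out = 448.4 mol/min; y_B = 251.4 / 448.4 = 0.5607.

0.561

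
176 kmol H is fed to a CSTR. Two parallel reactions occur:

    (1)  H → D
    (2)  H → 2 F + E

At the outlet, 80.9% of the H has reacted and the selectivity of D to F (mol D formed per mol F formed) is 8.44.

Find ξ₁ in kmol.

ξ₁ = 134 kmol

Conversion of H: H consumed = 0.809 × 176 = 142.4 kmol = 1ξ₁ + 1ξ₂.
Selectivity: 1ξ₁ / (2ξ₂) = 8.44 → ξ₁ = 16.88 ξ₂.
Substitute: (1·16.88 + 1) ξ₂ = 142.4 → ξ₂ = 7.963 kmol, ξ₁ = 134.4 kmol.
Outlet amounts (n = n₀ + Σ ν·ξ):
  H: 176 − 1(134.4) − 1(7.963) = 33.62
  D: 0 + 1(134.4) = 134.4
  F: 0 + 2(7.963) = 15.93
  E: 0 + 1(7.963) = 7.963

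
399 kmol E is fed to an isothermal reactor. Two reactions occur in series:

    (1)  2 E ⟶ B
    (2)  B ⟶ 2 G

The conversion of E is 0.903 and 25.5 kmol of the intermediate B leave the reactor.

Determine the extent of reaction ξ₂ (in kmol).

ξ₂ = 155 kmol

Conversion of E: E consumed = 2ξ₁ = 0.903 × 399 → ξ₁ = 180.1 kmol.
B balance: n_B = 0 + 1ξ₁ − 1ξ₂ = 25.5 → ξ₂ = (1·180.1 − 25.5)/1 = 154.6 kmol.
Outlet amounts (n = n₀ + Σ ν·ξ):
  E: 399 − 2(180.1) = 38.7
  B: 0 + 1(180.1) − 1(154.6) = 25.5
  G: 0 + 2(154.6) = 309.3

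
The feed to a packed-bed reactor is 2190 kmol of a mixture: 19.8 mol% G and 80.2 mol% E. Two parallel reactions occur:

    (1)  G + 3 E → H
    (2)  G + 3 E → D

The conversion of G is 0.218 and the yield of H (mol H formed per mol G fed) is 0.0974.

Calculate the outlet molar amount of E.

1470 kmol

Yield of H: 1ξ₁ / 433.6 = 0.0974 → ξ₁ = 42.23 kmol.
Conversion of G: 1ξ₁ + 1ξ₂ = 0.218 × 433.6 = 94.53 → ξ₂ = 52.29 kmol.
Outlet amounts (n = n₀ + Σ ν·ξ):
  G: 433.6 − 1(42.23) − 1(52.29) = 339.1
  E: 1756 − 3(42.23) − 3(52.29) = 1473
  H: 0 + 1(42.23) = 42.23
  D: 0 + 1(52.29) = 52.29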